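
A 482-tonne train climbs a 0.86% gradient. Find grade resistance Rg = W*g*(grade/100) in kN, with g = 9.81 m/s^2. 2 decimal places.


Rg = W * 9.81 * grade / 100
Rg = 482 * 9.81 * 0.86 / 100
Rg = 4728.42 * 0.0086
Rg = 40.66 kN

40.66


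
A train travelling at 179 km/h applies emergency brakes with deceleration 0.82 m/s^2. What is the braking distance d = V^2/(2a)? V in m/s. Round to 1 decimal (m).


Convert speed: V = 179 / 3.6 = 49.7222 m/s
V^2 = 2472.2994
d = 2472.2994 / (2 * 0.82)
d = 2472.2994 / 1.64
d = 1507.5 m

1507.5


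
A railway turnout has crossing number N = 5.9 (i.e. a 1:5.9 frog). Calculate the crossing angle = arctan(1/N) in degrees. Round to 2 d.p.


1/N = 1/5.9 = 0.169492
angle = arctan(0.169492) = 0.167896 rad
angle = 0.167896 * 180/pi = 9.62 degrees

9.62


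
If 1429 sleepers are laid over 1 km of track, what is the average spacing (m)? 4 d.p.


Spacing = 1000 m / number of sleepers
Spacing = 1000 / 1429
Spacing = 0.6998 m

0.6998


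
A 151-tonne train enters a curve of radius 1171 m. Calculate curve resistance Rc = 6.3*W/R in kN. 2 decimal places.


Rc = 6.3 * W / R
Rc = 6.3 * 151 / 1171
Rc = 951.3 / 1171
Rc = 0.81 kN

0.81


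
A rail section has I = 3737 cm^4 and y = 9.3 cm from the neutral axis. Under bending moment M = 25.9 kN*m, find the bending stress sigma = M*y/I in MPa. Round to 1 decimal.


Convert units:
M = 25.9 kN*m = 25900000 N*mm
y = 9.3 cm = 93 mm
I = 3737 cm^4 = 37370000 mm^4
sigma = 25900000 * 93 / 37370000
sigma = 64.5 MPa

64.5


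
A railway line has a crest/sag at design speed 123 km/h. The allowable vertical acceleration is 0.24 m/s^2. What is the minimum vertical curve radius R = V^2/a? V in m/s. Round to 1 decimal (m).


Convert speed: V = 123 / 3.6 = 34.1667 m/s
V^2 = 1167.3611 m^2/s^2
R_v = 1167.3611 / 0.24
R_v = 4864.0 m

4864.0


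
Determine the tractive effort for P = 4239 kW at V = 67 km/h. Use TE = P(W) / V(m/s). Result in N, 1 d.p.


Convert: P = 4239 kW = 4239000 W
V = 67 / 3.6 = 18.6111 m/s
TE = 4239000 / 18.6111
TE = 227767.2 N

227767.2


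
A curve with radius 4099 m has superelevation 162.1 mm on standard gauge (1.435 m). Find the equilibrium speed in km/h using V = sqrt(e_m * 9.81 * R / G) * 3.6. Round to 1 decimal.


Convert cant: e = 162.1 mm = 0.1621 m
V_ms = sqrt(0.1621 * 9.81 * 4099 / 1.435)
V_ms = sqrt(4542.323275) = 67.3968 m/s
V = 67.3968 * 3.6 = 242.6 km/h

242.6


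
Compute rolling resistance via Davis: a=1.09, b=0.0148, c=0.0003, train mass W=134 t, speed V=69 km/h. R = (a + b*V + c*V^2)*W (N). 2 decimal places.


b*V = 0.0148 * 69 = 1.0212
c*V^2 = 0.0003 * 4761 = 1.4283
R_per_t = 1.09 + 1.0212 + 1.4283 = 3.5395 N/t
R_total = 3.5395 * 134 = 474.29 N

474.29


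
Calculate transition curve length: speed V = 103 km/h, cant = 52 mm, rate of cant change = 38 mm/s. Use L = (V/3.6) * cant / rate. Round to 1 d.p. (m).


Convert speed: V = 103 / 3.6 = 28.6111 m/s
L = 28.6111 * 52 / 38
L = 1487.7778 / 38
L = 39.2 m

39.2


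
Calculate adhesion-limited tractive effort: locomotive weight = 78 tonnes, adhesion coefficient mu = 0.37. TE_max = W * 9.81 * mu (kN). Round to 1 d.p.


TE_max = W * g * mu
TE_max = 78 * 9.81 * 0.37
TE_max = 765.18 * 0.37
TE_max = 283.1 kN

283.1


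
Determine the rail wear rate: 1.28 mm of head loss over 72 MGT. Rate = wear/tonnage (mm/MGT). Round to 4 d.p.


Wear rate = total wear / cumulative tonnage
Rate = 1.28 / 72
Rate = 0.0178 mm/MGT

0.0178


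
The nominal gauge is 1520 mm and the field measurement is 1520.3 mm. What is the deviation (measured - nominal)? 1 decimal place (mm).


Deviation = measured - nominal
Deviation = 1520.3 - 1520
Deviation = 0.3 mm

0.3


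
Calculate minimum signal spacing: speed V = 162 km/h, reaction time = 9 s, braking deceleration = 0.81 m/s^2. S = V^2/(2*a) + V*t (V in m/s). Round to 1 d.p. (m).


V = 162 / 3.6 = 45.0 m/s
Braking distance = 45.0^2 / (2*0.81) = 1250.0 m
Sighting distance = 45.0 * 9 = 405.0 m
S = 1250.0 + 405.0 = 1655.0 m

1655.0


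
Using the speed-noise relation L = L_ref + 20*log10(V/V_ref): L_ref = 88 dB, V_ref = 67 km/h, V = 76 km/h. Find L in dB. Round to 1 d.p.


V/V_ref = 76 / 67 = 1.134328
log10(1.134328) = 0.054739
20 * 0.054739 = 1.0948
L = 88 + 1.0948 = 89.1 dB

89.1


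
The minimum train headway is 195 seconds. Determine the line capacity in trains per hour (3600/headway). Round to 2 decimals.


Capacity = 3600 / headway
Capacity = 3600 / 195
Capacity = 18.46 trains/hour

18.46


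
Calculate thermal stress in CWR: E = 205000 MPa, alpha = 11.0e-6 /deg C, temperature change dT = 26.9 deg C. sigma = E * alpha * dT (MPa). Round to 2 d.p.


sigma = E * alpha * dT
sigma = 205000 * 11.0e-6 * 26.9
sigma = 2.255 * 26.9
sigma = 60.66 MPa

60.66


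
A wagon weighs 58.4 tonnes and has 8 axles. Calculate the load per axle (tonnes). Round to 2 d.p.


Load per axle = total weight / number of axles
Load = 58.4 / 8
Load = 7.30 tonnes

7.30


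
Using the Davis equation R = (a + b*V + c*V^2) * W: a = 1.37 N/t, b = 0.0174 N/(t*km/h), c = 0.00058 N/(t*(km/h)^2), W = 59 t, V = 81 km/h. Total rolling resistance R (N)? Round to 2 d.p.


b*V = 0.0174 * 81 = 1.4094
c*V^2 = 0.00058 * 6561 = 3.80538
R_per_t = 1.37 + 1.4094 + 3.80538 = 6.58478 N/t
R_total = 6.58478 * 59 = 388.50 N

388.50


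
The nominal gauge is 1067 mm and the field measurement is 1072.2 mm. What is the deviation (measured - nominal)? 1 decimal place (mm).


Deviation = measured - nominal
Deviation = 1072.2 - 1067
Deviation = 5.2 mm

5.2


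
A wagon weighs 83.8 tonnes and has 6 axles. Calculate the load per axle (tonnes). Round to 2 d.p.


Load per axle = total weight / number of axles
Load = 83.8 / 6
Load = 13.97 tonnes

13.97


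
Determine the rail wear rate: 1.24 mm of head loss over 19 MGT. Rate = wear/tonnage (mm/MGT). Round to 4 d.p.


Wear rate = total wear / cumulative tonnage
Rate = 1.24 / 19
Rate = 0.0653 mm/MGT

0.0653


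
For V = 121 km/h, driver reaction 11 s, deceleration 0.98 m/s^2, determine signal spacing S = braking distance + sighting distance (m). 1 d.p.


V = 121 / 3.6 = 33.6111 m/s
Braking distance = 33.6111^2 / (2*0.98) = 576.381 m
Sighting distance = 33.6111 * 11 = 369.7222 m
S = 576.381 + 369.7222 = 946.1 m

946.1


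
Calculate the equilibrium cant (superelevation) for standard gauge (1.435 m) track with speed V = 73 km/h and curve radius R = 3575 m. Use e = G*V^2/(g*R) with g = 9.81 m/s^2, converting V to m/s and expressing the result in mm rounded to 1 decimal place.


Convert speed: V = 73 / 3.6 = 20.2778 m/s
Apply formula: e = 1.435 * 20.2778^2 / (9.81 * 3575)
e = 1.435 * 411.1883 / 35070.75
e = 0.016825 m = 16.8 mm

16.8


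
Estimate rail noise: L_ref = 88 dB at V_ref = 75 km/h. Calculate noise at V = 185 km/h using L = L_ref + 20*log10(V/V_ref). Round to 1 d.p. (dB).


V/V_ref = 185 / 75 = 2.466667
log10(2.466667) = 0.39211
20 * 0.39211 = 7.8422
L = 88 + 7.8422 = 95.8 dB

95.8


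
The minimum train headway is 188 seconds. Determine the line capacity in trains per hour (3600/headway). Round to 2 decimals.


Capacity = 3600 / headway
Capacity = 3600 / 188
Capacity = 19.15 trains/hour

19.15


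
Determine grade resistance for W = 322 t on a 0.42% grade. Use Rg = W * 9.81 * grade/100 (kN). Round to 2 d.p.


Rg = W * 9.81 * grade / 100
Rg = 322 * 9.81 * 0.42 / 100
Rg = 3158.82 * 0.0042
Rg = 13.27 kN

13.27


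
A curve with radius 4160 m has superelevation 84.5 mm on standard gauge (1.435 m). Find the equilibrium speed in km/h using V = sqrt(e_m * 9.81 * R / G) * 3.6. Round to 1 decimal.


Convert cant: e = 84.5 mm = 0.0845 m
V_ms = sqrt(0.0845 * 9.81 * 4160 / 1.435)
V_ms = sqrt(2403.074007) = 49.0212 m/s
V = 49.0212 * 3.6 = 176.5 km/h

176.5


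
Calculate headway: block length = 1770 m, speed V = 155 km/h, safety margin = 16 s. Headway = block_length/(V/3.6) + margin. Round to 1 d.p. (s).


V = 155 / 3.6 = 43.0556 m/s
Block traversal time = 1770 / 43.0556 = 41.1097 s
Headway = 41.1097 + 16
Headway = 57.1 s

57.1


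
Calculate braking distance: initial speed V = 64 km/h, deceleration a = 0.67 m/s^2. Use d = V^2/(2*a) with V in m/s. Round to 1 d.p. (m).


Convert speed: V = 64 / 3.6 = 17.7778 m/s
V^2 = 316.0494
d = 316.0494 / (2 * 0.67)
d = 316.0494 / 1.34
d = 235.9 m

235.9


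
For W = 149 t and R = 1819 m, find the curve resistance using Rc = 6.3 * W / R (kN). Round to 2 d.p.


Rc = 6.3 * W / R
Rc = 6.3 * 149 / 1819
Rc = 938.7 / 1819
Rc = 0.52 kN

0.52


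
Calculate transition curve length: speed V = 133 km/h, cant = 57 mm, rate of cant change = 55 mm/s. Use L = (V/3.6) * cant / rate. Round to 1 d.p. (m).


Convert speed: V = 133 / 3.6 = 36.9444 m/s
L = 36.9444 * 57 / 55
L = 2105.8333 / 55
L = 38.3 m

38.3


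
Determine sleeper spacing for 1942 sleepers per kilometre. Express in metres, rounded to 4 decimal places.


Spacing = 1000 m / number of sleepers
Spacing = 1000 / 1942
Spacing = 0.5149 m

0.5149


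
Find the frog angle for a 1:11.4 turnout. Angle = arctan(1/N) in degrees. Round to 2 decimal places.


1/N = 1/11.4 = 0.087719
angle = arctan(0.087719) = 0.087495 rad
angle = 0.087495 * 180/pi = 5.01 degrees

5.01


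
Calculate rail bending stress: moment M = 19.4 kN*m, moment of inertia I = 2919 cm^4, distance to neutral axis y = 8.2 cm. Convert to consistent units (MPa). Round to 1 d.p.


Convert units:
M = 19.4 kN*m = 19400000 N*mm
y = 8.2 cm = 82 mm
I = 2919 cm^4 = 29190000 mm^4
sigma = 19400000 * 82 / 29190000
sigma = 54.5 MPa

54.5


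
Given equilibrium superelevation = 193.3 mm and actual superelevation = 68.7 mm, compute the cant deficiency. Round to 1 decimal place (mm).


Cant deficiency = equilibrium cant - actual cant
CD = 193.3 - 68.7
CD = 124.6 mm

124.6


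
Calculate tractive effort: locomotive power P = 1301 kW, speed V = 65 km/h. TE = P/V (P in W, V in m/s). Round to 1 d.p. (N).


Convert: P = 1301 kW = 1301000 W
V = 65 / 3.6 = 18.0556 m/s
TE = 1301000 / 18.0556
TE = 72055.4 N

72055.4


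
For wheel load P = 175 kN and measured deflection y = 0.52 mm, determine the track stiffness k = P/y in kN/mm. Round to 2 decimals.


Track stiffness k = P / y
k = 175 / 0.52
k = 336.54 kN/mm

336.54


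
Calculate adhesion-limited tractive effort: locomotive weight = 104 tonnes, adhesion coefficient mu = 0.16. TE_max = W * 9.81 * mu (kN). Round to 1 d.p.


TE_max = W * g * mu
TE_max = 104 * 9.81 * 0.16
TE_max = 1020.24 * 0.16
TE_max = 163.2 kN

163.2


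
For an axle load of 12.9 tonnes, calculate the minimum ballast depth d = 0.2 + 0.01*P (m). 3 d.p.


d = 0.2 + 0.01 * 12.9
d = 0.2 + 0.129
d = 0.329 m

0.329


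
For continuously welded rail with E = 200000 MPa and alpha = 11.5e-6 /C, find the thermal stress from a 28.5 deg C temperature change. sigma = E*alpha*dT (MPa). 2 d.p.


sigma = E * alpha * dT
sigma = 200000 * 11.5e-6 * 28.5
sigma = 2.3 * 28.5
sigma = 65.55 MPa

65.55


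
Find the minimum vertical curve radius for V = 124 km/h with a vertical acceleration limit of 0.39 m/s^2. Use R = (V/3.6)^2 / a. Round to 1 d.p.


Convert speed: V = 124 / 3.6 = 34.4444 m/s
V^2 = 1186.4198 m^2/s^2
R_v = 1186.4198 / 0.39
R_v = 3042.1 m

3042.1


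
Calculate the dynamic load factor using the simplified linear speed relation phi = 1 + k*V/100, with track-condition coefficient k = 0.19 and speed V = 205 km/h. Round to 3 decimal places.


phi = 1 + k * V / 100
phi = 1 + 0.19 * 205 / 100
phi = 1 + 0.3895
phi = 1.390

1.390


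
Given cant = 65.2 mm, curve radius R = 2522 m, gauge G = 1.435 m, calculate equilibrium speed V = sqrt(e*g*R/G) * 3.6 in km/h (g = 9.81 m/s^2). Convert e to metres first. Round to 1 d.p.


Convert cant: e = 65.2 mm = 0.0652 m
V_ms = sqrt(0.0652 * 9.81 * 2522 / 1.435)
V_ms = sqrt(1124.112518) = 33.5278 m/s
V = 33.5278 * 3.6 = 120.7 km/h

120.7


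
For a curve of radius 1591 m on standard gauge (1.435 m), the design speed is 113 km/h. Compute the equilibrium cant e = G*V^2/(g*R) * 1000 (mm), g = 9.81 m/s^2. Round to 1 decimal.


Convert speed: V = 113 / 3.6 = 31.3889 m/s
Apply formula: e = 1.435 * 31.3889^2 / (9.81 * 1591)
e = 1.435 * 985.2623 / 15607.71
e = 0.090587 m = 90.6 mm

90.6


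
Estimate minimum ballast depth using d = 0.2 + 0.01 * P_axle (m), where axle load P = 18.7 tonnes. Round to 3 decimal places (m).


d = 0.2 + 0.01 * 18.7
d = 0.2 + 0.187
d = 0.387 m

0.387


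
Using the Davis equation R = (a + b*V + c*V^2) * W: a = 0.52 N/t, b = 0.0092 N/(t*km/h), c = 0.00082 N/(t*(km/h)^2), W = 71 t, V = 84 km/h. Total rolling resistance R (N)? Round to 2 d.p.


b*V = 0.0092 * 84 = 0.7728
c*V^2 = 0.00082 * 7056 = 5.78592
R_per_t = 0.52 + 0.7728 + 5.78592 = 7.07872 N/t
R_total = 7.07872 * 71 = 502.59 N

502.59


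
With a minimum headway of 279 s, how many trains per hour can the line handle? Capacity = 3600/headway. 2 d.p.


Capacity = 3600 / headway
Capacity = 3600 / 279
Capacity = 12.90 trains/hour

12.90


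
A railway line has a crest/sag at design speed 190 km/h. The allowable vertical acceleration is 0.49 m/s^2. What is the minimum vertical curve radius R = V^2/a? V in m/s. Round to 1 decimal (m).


Convert speed: V = 190 / 3.6 = 52.7778 m/s
V^2 = 2785.4938 m^2/s^2
R_v = 2785.4938 / 0.49
R_v = 5684.7 m

5684.7


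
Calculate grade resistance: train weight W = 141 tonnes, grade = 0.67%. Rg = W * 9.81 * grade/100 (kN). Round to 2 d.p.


Rg = W * 9.81 * grade / 100
Rg = 141 * 9.81 * 0.67 / 100
Rg = 1383.21 * 0.0067
Rg = 9.27 kN

9.27


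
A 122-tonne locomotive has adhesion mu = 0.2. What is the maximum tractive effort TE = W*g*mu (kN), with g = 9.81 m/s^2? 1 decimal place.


TE_max = W * g * mu
TE_max = 122 * 9.81 * 0.2
TE_max = 1196.82 * 0.2
TE_max = 239.4 kN

239.4


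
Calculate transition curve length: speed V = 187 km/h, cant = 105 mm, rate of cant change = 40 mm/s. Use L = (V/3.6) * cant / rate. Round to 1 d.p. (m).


Convert speed: V = 187 / 3.6 = 51.9444 m/s
L = 51.9444 * 105 / 40
L = 5454.1667 / 40
L = 136.4 m

136.4


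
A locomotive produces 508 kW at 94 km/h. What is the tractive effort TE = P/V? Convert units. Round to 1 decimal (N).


Convert: P = 508 kW = 508000 W
V = 94 / 3.6 = 26.1111 m/s
TE = 508000 / 26.1111
TE = 19455.3 N

19455.3


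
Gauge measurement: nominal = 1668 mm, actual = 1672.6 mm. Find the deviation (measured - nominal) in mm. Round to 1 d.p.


Deviation = measured - nominal
Deviation = 1672.6 - 1668
Deviation = 4.6 mm

4.6


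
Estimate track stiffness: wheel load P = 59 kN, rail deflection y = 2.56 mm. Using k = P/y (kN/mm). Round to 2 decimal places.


Track stiffness k = P / y
k = 59 / 2.56
k = 23.05 kN/mm

23.05


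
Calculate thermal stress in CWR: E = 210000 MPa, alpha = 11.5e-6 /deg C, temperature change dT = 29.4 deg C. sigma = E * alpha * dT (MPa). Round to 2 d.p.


sigma = E * alpha * dT
sigma = 210000 * 11.5e-6 * 29.4
sigma = 2.415 * 29.4
sigma = 71.00 MPa

71.00


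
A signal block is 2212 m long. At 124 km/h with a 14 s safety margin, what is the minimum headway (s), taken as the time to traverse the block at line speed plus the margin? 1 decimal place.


V = 124 / 3.6 = 34.4444 m/s
Block traversal time = 2212 / 34.4444 = 64.2194 s
Headway = 64.2194 + 14
Headway = 78.2 s

78.2


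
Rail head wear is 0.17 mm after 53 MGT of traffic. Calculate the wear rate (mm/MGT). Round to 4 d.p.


Wear rate = total wear / cumulative tonnage
Rate = 0.17 / 53
Rate = 0.0032 mm/MGT

0.0032


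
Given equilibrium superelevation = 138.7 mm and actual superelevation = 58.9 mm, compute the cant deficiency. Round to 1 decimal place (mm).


Cant deficiency = equilibrium cant - actual cant
CD = 138.7 - 58.9
CD = 79.8 mm

79.8


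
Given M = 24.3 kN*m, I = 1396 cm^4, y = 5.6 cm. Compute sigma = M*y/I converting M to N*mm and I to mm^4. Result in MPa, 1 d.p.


Convert units:
M = 24.3 kN*m = 24300000 N*mm
y = 5.6 cm = 56 mm
I = 1396 cm^4 = 13960000 mm^4
sigma = 24300000 * 56 / 13960000
sigma = 97.5 MPa

97.5


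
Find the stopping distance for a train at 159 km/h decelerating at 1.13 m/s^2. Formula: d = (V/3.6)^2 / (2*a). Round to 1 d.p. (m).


Convert speed: V = 159 / 3.6 = 44.1667 m/s
V^2 = 1950.6944
d = 1950.6944 / (2 * 1.13)
d = 1950.6944 / 2.26
d = 863.1 m

863.1


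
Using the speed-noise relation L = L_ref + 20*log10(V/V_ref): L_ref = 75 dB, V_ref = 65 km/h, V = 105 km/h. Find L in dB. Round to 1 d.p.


V/V_ref = 105 / 65 = 1.615385
log10(1.615385) = 0.208276
20 * 0.208276 = 4.1655
L = 75 + 4.1655 = 79.2 dB

79.2


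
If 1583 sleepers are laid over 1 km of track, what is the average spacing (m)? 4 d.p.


Spacing = 1000 m / number of sleepers
Spacing = 1000 / 1583
Spacing = 0.6317 m

0.6317


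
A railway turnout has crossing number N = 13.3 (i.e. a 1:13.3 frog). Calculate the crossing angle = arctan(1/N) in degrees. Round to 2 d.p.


1/N = 1/13.3 = 0.075188
angle = arctan(0.075188) = 0.075047 rad
angle = 0.075047 * 180/pi = 4.30 degrees

4.30


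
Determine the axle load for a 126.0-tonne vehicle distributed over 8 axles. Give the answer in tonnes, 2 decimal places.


Load per axle = total weight / number of axles
Load = 126.0 / 8
Load = 15.75 tonnes

15.75


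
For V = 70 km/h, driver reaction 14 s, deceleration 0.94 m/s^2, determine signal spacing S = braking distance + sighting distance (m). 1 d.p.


V = 70 / 3.6 = 19.4444 m/s
Braking distance = 19.4444^2 / (2*0.94) = 201.1098 m
Sighting distance = 19.4444 * 14 = 272.2222 m
S = 201.1098 + 272.2222 = 473.3 m

473.3


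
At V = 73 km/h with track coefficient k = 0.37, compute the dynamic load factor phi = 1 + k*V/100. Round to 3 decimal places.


phi = 1 + k * V / 100
phi = 1 + 0.37 * 73 / 100
phi = 1 + 0.2701
phi = 1.270

1.270


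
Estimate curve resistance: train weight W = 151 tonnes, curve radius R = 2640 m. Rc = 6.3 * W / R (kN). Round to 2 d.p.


Rc = 6.3 * W / R
Rc = 6.3 * 151 / 2640
Rc = 951.3 / 2640
Rc = 0.36 kN

0.36


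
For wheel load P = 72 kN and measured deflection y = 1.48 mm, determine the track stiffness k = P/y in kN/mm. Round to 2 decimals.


Track stiffness k = P / y
k = 72 / 1.48
k = 48.65 kN/mm

48.65


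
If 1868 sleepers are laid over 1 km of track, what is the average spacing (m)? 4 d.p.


Spacing = 1000 m / number of sleepers
Spacing = 1000 / 1868
Spacing = 0.5353 m

0.5353


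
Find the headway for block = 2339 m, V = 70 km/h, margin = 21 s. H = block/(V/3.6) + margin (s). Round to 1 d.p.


V = 70 / 3.6 = 19.4444 m/s
Block traversal time = 2339 / 19.4444 = 120.2914 s
Headway = 120.2914 + 21
Headway = 141.3 s

141.3


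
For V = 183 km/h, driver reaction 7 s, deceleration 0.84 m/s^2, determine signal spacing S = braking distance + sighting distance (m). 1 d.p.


V = 183 / 3.6 = 50.8333 m/s
Braking distance = 50.8333^2 / (2*0.84) = 1538.1118 m
Sighting distance = 50.8333 * 7 = 355.8333 m
S = 1538.1118 + 355.8333 = 1893.9 m

1893.9


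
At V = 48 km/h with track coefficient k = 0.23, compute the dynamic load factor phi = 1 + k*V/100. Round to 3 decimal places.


phi = 1 + k * V / 100
phi = 1 + 0.23 * 48 / 100
phi = 1 + 0.1104
phi = 1.110

1.110


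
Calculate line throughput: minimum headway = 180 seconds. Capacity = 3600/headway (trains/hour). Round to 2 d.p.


Capacity = 3600 / headway
Capacity = 3600 / 180
Capacity = 20.00 trains/hour

20.00


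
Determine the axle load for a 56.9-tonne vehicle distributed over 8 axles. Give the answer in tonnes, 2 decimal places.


Load per axle = total weight / number of axles
Load = 56.9 / 8
Load = 7.11 tonnes

7.11


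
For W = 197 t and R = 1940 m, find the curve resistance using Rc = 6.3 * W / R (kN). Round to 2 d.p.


Rc = 6.3 * W / R
Rc = 6.3 * 197 / 1940
Rc = 1241.1 / 1940
Rc = 0.64 kN

0.64


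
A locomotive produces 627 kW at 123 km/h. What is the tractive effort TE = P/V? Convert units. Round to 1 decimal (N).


Convert: P = 627 kW = 627000 W
V = 123 / 3.6 = 34.1667 m/s
TE = 627000 / 34.1667
TE = 18351.2 N

18351.2


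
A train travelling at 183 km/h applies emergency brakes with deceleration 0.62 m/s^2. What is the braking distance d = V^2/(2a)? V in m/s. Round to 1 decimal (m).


Convert speed: V = 183 / 3.6 = 50.8333 m/s
V^2 = 2584.0278
d = 2584.0278 / (2 * 0.62)
d = 2584.0278 / 1.24
d = 2083.9 m

2083.9


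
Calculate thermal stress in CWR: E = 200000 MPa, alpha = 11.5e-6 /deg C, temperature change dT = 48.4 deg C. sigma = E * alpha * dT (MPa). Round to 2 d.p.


sigma = E * alpha * dT
sigma = 200000 * 11.5e-6 * 48.4
sigma = 2.3 * 48.4
sigma = 111.32 MPa

111.32


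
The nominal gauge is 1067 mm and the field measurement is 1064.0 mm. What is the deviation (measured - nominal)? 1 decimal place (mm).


Deviation = measured - nominal
Deviation = 1064.0 - 1067
Deviation = -3.0 mm

-3.0


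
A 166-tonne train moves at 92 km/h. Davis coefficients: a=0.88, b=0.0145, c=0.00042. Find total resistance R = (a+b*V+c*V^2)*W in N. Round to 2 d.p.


b*V = 0.0145 * 92 = 1.334
c*V^2 = 0.00042 * 8464 = 3.55488
R_per_t = 0.88 + 1.334 + 3.55488 = 5.76888 N/t
R_total = 5.76888 * 166 = 957.63 N

957.63


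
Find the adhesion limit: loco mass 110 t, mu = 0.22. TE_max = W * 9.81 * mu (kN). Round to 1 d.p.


TE_max = W * g * mu
TE_max = 110 * 9.81 * 0.22
TE_max = 1079.1 * 0.22
TE_max = 237.4 kN

237.4


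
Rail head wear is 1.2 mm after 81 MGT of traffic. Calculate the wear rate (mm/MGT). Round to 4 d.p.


Wear rate = total wear / cumulative tonnage
Rate = 1.2 / 81
Rate = 0.0148 mm/MGT

0.0148


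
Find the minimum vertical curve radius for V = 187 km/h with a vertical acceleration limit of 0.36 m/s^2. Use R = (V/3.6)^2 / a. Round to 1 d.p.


Convert speed: V = 187 / 3.6 = 51.9444 m/s
V^2 = 2698.2253 m^2/s^2
R_v = 2698.2253 / 0.36
R_v = 7495.1 m

7495.1


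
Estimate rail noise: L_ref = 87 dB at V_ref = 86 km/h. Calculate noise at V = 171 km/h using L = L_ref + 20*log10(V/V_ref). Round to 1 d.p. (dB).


V/V_ref = 171 / 86 = 1.988372
log10(1.988372) = 0.298498
20 * 0.298498 = 5.97
L = 87 + 5.97 = 93.0 dB

93.0


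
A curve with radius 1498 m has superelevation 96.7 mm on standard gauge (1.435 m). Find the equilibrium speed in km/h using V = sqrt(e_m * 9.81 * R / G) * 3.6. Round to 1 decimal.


Convert cant: e = 96.7 mm = 0.0967 m
V_ms = sqrt(0.0967 * 9.81 * 1498 / 1.435)
V_ms = sqrt(990.274039) = 31.4686 m/s
V = 31.4686 * 3.6 = 113.3 km/h

113.3


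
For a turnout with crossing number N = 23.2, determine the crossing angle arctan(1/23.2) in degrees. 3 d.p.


1/N = 1/23.2 = 0.043103
angle = arctan(0.043103) = 0.043077 rad
angle = 0.043077 * 180/pi = 2.468 degrees

2.468


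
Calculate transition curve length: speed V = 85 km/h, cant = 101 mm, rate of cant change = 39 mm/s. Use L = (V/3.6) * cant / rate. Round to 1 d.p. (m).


Convert speed: V = 85 / 3.6 = 23.6111 m/s
L = 23.6111 * 101 / 39
L = 2384.7222 / 39
L = 61.1 m

61.1


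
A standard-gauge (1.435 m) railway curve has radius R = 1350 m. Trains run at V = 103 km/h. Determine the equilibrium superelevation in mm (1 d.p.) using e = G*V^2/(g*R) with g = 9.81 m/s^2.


Convert speed: V = 103 / 3.6 = 28.6111 m/s
Apply formula: e = 1.435 * 28.6111^2 / (9.81 * 1350)
e = 1.435 * 818.5957 / 13243.5
e = 0.088699 m = 88.7 mm

88.7


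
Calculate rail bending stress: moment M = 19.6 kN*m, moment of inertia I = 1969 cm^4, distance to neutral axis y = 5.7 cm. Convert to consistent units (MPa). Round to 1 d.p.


Convert units:
M = 19.6 kN*m = 19600000 N*mm
y = 5.7 cm = 57 mm
I = 1969 cm^4 = 19690000 mm^4
sigma = 19600000 * 57 / 19690000
sigma = 56.7 MPa

56.7


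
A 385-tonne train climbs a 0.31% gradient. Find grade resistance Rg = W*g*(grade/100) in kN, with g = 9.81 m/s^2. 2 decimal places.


Rg = W * 9.81 * grade / 100
Rg = 385 * 9.81 * 0.31 / 100
Rg = 3776.85 * 0.0031
Rg = 11.71 kN

11.71


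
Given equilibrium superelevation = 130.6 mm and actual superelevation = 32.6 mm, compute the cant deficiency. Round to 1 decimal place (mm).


Cant deficiency = equilibrium cant - actual cant
CD = 130.6 - 32.6
CD = 98.0 mm

98.0


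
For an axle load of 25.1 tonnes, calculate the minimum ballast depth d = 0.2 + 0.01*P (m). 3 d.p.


d = 0.2 + 0.01 * 25.1
d = 0.2 + 0.251
d = 0.451 m

0.451


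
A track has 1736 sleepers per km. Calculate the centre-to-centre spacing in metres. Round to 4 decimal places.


Spacing = 1000 m / number of sleepers
Spacing = 1000 / 1736
Spacing = 0.5760 m

0.5760


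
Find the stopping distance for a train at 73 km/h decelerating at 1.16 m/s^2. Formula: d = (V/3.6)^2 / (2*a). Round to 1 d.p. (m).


Convert speed: V = 73 / 3.6 = 20.2778 m/s
V^2 = 411.1883
d = 411.1883 / (2 * 1.16)
d = 411.1883 / 2.32
d = 177.2 m

177.2


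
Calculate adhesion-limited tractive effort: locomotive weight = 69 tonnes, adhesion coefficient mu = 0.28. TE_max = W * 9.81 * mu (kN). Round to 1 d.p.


TE_max = W * g * mu
TE_max = 69 * 9.81 * 0.28
TE_max = 676.89 * 0.28
TE_max = 189.5 kN

189.5


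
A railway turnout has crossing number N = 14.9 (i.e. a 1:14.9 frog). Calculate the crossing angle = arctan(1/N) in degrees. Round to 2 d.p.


1/N = 1/14.9 = 0.067114
angle = arctan(0.067114) = 0.067014 rad
angle = 0.067014 * 180/pi = 3.84 degrees

3.84


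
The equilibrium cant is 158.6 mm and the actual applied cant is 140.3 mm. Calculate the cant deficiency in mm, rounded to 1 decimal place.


Cant deficiency = equilibrium cant - actual cant
CD = 158.6 - 140.3
CD = 18.3 mm

18.3


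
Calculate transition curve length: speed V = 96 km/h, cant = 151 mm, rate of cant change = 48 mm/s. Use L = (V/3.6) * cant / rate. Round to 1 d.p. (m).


Convert speed: V = 96 / 3.6 = 26.6667 m/s
L = 26.6667 * 151 / 48
L = 4026.6667 / 48
L = 83.9 m

83.9


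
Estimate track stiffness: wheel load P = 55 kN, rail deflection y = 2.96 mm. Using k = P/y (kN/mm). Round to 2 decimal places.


Track stiffness k = P / y
k = 55 / 2.96
k = 18.58 kN/mm

18.58


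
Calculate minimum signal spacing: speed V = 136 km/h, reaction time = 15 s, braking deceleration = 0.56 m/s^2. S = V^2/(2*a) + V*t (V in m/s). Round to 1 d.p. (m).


V = 136 / 3.6 = 37.7778 m/s
Braking distance = 37.7778^2 / (2*0.56) = 1274.2504 m
Sighting distance = 37.7778 * 15 = 566.6667 m
S = 1274.2504 + 566.6667 = 1840.9 m

1840.9


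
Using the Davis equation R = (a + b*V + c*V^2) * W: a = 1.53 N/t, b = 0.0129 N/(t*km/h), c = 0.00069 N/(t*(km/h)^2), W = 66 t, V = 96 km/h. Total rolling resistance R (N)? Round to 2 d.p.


b*V = 0.0129 * 96 = 1.2384
c*V^2 = 0.00069 * 9216 = 6.35904
R_per_t = 1.53 + 1.2384 + 6.35904 = 9.12744 N/t
R_total = 9.12744 * 66 = 602.41 N

602.41


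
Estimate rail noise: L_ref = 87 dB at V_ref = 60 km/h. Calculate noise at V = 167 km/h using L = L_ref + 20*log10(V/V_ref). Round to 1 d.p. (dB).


V/V_ref = 167 / 60 = 2.783333
log10(2.783333) = 0.444565
20 * 0.444565 = 8.8913
L = 87 + 8.8913 = 95.9 dB

95.9


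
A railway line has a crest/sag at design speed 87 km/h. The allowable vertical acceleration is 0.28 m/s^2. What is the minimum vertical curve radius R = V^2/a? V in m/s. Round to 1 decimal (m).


Convert speed: V = 87 / 3.6 = 24.1667 m/s
V^2 = 584.0278 m^2/s^2
R_v = 584.0278 / 0.28
R_v = 2085.8 m

2085.8


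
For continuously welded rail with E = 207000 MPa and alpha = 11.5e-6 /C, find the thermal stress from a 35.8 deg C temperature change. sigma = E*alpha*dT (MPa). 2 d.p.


sigma = E * alpha * dT
sigma = 207000 * 11.5e-6 * 35.8
sigma = 2.3805 * 35.8
sigma = 85.22 MPa

85.22


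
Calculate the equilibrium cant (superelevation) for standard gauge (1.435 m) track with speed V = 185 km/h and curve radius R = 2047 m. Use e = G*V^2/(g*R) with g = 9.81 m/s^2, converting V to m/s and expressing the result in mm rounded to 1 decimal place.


Convert speed: V = 185 / 3.6 = 51.3889 m/s
Apply formula: e = 1.435 * 51.3889^2 / (9.81 * 2047)
e = 1.435 * 2640.8179 / 20081.07
e = 0.188714 m = 188.7 mm

188.7


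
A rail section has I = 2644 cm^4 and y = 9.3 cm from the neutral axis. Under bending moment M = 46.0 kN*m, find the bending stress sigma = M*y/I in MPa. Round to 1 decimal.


Convert units:
M = 46.0 kN*m = 46000000 N*mm
y = 9.3 cm = 93 mm
I = 2644 cm^4 = 26440000 mm^4
sigma = 46000000 * 93 / 26440000
sigma = 161.8 MPa

161.8


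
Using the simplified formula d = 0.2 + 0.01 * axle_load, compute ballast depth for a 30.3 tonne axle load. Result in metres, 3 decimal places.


d = 0.2 + 0.01 * 30.3
d = 0.2 + 0.303
d = 0.503 m

0.503


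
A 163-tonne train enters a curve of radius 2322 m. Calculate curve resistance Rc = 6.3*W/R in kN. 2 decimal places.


Rc = 6.3 * W / R
Rc = 6.3 * 163 / 2322
Rc = 1026.9 / 2322
Rc = 0.44 kN

0.44


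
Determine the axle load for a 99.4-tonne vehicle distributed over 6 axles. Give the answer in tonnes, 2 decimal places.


Load per axle = total weight / number of axles
Load = 99.4 / 6
Load = 16.57 tonnes

16.57


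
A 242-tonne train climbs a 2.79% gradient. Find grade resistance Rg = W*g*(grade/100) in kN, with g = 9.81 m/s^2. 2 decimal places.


Rg = W * 9.81 * grade / 100
Rg = 242 * 9.81 * 2.79 / 100
Rg = 2374.02 * 0.0279
Rg = 66.24 kN

66.24


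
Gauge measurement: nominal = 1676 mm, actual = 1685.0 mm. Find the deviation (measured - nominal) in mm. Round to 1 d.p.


Deviation = measured - nominal
Deviation = 1685.0 - 1676
Deviation = 9.0 mm

9.0


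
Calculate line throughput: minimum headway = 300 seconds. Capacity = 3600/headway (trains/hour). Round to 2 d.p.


Capacity = 3600 / headway
Capacity = 3600 / 300
Capacity = 12.00 trains/hour

12.00


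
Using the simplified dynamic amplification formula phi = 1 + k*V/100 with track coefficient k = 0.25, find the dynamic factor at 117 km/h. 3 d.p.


phi = 1 + k * V / 100
phi = 1 + 0.25 * 117 / 100
phi = 1 + 0.2925
phi = 1.293

1.293


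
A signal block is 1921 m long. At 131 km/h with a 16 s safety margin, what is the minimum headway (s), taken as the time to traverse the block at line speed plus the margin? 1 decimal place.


V = 131 / 3.6 = 36.3889 m/s
Block traversal time = 1921 / 36.3889 = 52.7908 s
Headway = 52.7908 + 16
Headway = 68.8 s

68.8


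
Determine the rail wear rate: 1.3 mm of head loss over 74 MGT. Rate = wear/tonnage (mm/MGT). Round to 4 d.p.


Wear rate = total wear / cumulative tonnage
Rate = 1.3 / 74
Rate = 0.0176 mm/MGT

0.0176


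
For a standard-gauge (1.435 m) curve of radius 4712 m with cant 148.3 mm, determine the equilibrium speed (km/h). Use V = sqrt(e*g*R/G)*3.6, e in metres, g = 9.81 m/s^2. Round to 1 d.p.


Convert cant: e = 148.3 mm = 0.1483 m
V_ms = sqrt(0.1483 * 9.81 * 4712 / 1.435)
V_ms = sqrt(4777.091272) = 69.1165 m/s
V = 69.1165 * 3.6 = 248.8 km/h

248.8


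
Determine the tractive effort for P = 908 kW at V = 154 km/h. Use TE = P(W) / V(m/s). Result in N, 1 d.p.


Convert: P = 908 kW = 908000 W
V = 154 / 3.6 = 42.7778 m/s
TE = 908000 / 42.7778
TE = 21226.0 N

21226.0


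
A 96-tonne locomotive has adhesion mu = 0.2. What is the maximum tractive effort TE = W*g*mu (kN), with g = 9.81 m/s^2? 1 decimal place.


TE_max = W * g * mu
TE_max = 96 * 9.81 * 0.2
TE_max = 941.76 * 0.2
TE_max = 188.4 kN

188.4


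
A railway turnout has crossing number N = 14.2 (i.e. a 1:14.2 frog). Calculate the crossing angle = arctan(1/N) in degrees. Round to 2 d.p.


1/N = 1/14.2 = 0.070423
angle = arctan(0.070423) = 0.070306 rad
angle = 0.070306 * 180/pi = 4.03 degrees

4.03


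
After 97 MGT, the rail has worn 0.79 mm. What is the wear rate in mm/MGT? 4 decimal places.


Wear rate = total wear / cumulative tonnage
Rate = 0.79 / 97
Rate = 0.0081 mm/MGT

0.0081


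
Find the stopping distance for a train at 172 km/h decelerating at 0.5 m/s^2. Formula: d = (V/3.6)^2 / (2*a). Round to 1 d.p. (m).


Convert speed: V = 172 / 3.6 = 47.7778 m/s
V^2 = 2282.716
d = 2282.716 / (2 * 0.5)
d = 2282.716 / 1.0
d = 2282.7 m

2282.7


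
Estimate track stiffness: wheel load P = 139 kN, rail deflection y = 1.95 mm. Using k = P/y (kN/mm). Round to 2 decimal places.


Track stiffness k = P / y
k = 139 / 1.95
k = 71.28 kN/mm

71.28


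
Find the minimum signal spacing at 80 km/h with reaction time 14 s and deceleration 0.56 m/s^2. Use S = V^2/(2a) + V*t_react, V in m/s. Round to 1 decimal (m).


V = 80 / 3.6 = 22.2222 m/s
Braking distance = 22.2222^2 / (2*0.56) = 440.9171 m
Sighting distance = 22.2222 * 14 = 311.1111 m
S = 440.9171 + 311.1111 = 752.0 m

752.0


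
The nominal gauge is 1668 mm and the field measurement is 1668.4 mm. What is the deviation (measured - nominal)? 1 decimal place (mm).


Deviation = measured - nominal
Deviation = 1668.4 - 1668
Deviation = 0.4 mm

0.4


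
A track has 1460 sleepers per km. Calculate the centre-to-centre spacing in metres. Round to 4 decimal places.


Spacing = 1000 m / number of sleepers
Spacing = 1000 / 1460
Spacing = 0.6849 m

0.6849


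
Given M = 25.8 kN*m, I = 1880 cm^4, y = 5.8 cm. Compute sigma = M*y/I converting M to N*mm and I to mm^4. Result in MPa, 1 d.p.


Convert units:
M = 25.8 kN*m = 25800000 N*mm
y = 5.8 cm = 58 mm
I = 1880 cm^4 = 18800000 mm^4
sigma = 25800000 * 58 / 18800000
sigma = 79.6 MPa

79.6


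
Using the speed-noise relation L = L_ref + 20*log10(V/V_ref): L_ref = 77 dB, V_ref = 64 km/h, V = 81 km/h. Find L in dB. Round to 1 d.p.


V/V_ref = 81 / 64 = 1.265625
log10(1.265625) = 0.102305
20 * 0.102305 = 2.0461
L = 77 + 2.0461 = 79.0 dB

79.0


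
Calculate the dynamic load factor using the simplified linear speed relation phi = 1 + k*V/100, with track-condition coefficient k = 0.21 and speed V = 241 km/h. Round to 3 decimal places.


phi = 1 + k * V / 100
phi = 1 + 0.21 * 241 / 100
phi = 1 + 0.5061
phi = 1.506

1.506


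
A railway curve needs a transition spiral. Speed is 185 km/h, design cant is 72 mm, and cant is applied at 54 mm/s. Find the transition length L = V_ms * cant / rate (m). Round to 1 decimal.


Convert speed: V = 185 / 3.6 = 51.3889 m/s
L = 51.3889 * 72 / 54
L = 3700.0 / 54
L = 68.5 m

68.5


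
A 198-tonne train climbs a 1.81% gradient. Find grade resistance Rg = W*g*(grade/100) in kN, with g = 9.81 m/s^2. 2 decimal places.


Rg = W * 9.81 * grade / 100
Rg = 198 * 9.81 * 1.81 / 100
Rg = 1942.38 * 0.0181
Rg = 35.16 kN

35.16


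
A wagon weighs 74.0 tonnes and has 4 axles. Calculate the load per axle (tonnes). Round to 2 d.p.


Load per axle = total weight / number of axles
Load = 74.0 / 4
Load = 18.50 tonnes

18.50


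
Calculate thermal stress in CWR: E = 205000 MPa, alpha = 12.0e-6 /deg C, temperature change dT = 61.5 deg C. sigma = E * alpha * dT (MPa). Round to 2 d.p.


sigma = E * alpha * dT
sigma = 205000 * 12.0e-6 * 61.5
sigma = 2.46 * 61.5
sigma = 151.29 MPa

151.29


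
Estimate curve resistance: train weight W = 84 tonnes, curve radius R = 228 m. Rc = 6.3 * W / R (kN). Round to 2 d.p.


Rc = 6.3 * W / R
Rc = 6.3 * 84 / 228
Rc = 529.2 / 228
Rc = 2.32 kN

2.32


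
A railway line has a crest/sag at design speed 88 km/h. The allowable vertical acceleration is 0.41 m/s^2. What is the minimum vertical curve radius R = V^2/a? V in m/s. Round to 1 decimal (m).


Convert speed: V = 88 / 3.6 = 24.4444 m/s
V^2 = 597.5309 m^2/s^2
R_v = 597.5309 / 0.41
R_v = 1457.4 m

1457.4


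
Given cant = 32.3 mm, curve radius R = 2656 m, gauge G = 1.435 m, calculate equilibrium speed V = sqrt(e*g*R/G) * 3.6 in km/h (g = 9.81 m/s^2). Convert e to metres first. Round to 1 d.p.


Convert cant: e = 32.3 mm = 0.0323 m
V_ms = sqrt(0.0323 * 9.81 * 2656 / 1.435)
V_ms = sqrt(586.472563) = 24.2172 m/s
V = 24.2172 * 3.6 = 87.2 km/h

87.2


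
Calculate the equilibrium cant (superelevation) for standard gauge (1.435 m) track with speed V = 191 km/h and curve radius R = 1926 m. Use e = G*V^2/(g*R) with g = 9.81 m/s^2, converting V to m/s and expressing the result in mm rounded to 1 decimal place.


Convert speed: V = 191 / 3.6 = 53.0556 m/s
Apply formula: e = 1.435 * 53.0556^2 / (9.81 * 1926)
e = 1.435 * 2814.892 / 18894.06
e = 0.21379 m = 213.8 mm

213.8


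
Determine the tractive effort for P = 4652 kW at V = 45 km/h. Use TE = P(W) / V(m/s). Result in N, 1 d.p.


Convert: P = 4652 kW = 4652000 W
V = 45 / 3.6 = 12.5 m/s
TE = 4652000 / 12.5
TE = 372160.0 N

372160.0


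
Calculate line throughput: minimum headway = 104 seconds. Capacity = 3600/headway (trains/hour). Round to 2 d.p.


Capacity = 3600 / headway
Capacity = 3600 / 104
Capacity = 34.62 trains/hour

34.62


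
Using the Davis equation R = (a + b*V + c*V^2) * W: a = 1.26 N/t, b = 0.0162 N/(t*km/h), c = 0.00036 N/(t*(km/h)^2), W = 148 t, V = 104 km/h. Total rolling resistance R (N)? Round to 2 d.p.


b*V = 0.0162 * 104 = 1.6848
c*V^2 = 0.00036 * 10816 = 3.89376
R_per_t = 1.26 + 1.6848 + 3.89376 = 6.83856 N/t
R_total = 6.83856 * 148 = 1012.11 N

1012.11


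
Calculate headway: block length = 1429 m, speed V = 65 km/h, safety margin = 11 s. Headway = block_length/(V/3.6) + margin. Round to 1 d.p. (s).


V = 65 / 3.6 = 18.0556 m/s
Block traversal time = 1429 / 18.0556 = 79.1446 s
Headway = 79.1446 + 11
Headway = 90.1 s

90.1


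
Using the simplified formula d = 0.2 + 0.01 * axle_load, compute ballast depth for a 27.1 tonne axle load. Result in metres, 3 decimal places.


d = 0.2 + 0.01 * 27.1
d = 0.2 + 0.271
d = 0.471 m

0.471


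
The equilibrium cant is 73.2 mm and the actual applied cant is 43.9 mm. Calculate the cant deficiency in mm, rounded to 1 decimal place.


Cant deficiency = equilibrium cant - actual cant
CD = 73.2 - 43.9
CD = 29.3 mm

29.3


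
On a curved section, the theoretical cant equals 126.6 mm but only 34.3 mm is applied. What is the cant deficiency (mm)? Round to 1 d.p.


Cant deficiency = equilibrium cant - actual cant
CD = 126.6 - 34.3
CD = 92.3 mm

92.3


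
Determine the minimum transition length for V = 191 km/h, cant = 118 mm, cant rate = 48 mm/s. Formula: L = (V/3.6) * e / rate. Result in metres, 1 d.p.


Convert speed: V = 191 / 3.6 = 53.0556 m/s
L = 53.0556 * 118 / 48
L = 6260.5556 / 48
L = 130.4 m

130.4


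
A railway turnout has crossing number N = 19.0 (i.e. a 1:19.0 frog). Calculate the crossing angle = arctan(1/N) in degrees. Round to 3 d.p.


1/N = 1/19.0 = 0.052632
angle = arctan(0.052632) = 0.052583 rad
angle = 0.052583 * 180/pi = 3.013 degrees

3.013


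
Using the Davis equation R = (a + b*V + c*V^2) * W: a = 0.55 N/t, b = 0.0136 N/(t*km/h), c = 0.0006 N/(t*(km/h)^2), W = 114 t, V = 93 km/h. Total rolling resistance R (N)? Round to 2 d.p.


b*V = 0.0136 * 93 = 1.2648
c*V^2 = 0.0006 * 8649 = 5.1894
R_per_t = 0.55 + 1.2648 + 5.1894 = 7.0042 N/t
R_total = 7.0042 * 114 = 798.48 N

798.48


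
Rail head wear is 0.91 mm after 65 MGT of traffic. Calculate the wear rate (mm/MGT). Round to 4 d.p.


Wear rate = total wear / cumulative tonnage
Rate = 0.91 / 65
Rate = 0.0140 mm/MGT

0.0140


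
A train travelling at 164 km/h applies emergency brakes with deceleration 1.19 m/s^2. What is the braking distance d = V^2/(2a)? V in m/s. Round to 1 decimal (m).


Convert speed: V = 164 / 3.6 = 45.5556 m/s
V^2 = 2075.3086
d = 2075.3086 / (2 * 1.19)
d = 2075.3086 / 2.38
d = 872.0 m

872.0


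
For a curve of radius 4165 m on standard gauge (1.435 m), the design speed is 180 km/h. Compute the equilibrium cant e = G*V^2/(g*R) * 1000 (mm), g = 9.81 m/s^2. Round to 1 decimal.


Convert speed: V = 180 / 3.6 = 50.0 m/s
Apply formula: e = 1.435 * 50.0^2 / (9.81 * 4165)
e = 1.435 * 2500.0 / 40858.65
e = 0.087803 m = 87.8 mm

87.8


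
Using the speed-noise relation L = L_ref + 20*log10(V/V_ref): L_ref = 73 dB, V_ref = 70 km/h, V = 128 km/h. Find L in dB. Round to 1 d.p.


V/V_ref = 128 / 70 = 1.828571
log10(1.828571) = 0.262112
20 * 0.262112 = 5.2422
L = 73 + 5.2422 = 78.2 dB

78.2
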